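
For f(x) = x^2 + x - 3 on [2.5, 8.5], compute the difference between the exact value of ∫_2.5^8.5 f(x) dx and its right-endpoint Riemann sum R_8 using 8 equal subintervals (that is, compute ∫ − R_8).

Exact integral: ∫_2.5^8.5 f(x) dx = 214.5.
R_8 = 242.0625.
Error = 214.5 − 242.0625 = -27.5625.

-27.5625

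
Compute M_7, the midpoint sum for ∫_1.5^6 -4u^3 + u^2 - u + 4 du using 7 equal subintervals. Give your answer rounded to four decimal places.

Δu = (6 − 1.5)/7 = 9/14.
Midpoints: 51/28, 69/28, 87/28, 3.75, 123/28, 141/28, 159/28.
f(51/28) = -12811/686, f(69/28) = -143377/2744, f(87/28) = -150155/1372, f(3.75) = -196.625, f(123/28) = -109820/343, f(141/28) = -1334869/2744, f(159/28) = -962981/1372.
Sum = Δu · [f(51/28) + f(69/28) + f(87/28) + ...].
Sum ≈ -1212.1186.

-1212.1186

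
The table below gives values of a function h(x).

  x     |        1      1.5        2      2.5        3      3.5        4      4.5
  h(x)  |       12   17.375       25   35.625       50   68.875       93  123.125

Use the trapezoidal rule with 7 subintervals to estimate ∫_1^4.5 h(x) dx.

Δx = 0.5.
T_7 = (0.5/2)·[12 + 2·17.375 + 2·25 + 2·35.625 + 2·50 + 2·68.875 + 2·93 + 123.125] = 178.71875.

178.71875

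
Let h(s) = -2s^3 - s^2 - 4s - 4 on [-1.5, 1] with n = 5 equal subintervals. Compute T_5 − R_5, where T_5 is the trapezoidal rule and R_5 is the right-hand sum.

4.375

T_5 = -6.875.
R_5 = -11.25.
T_5 − R_5 = 4.375.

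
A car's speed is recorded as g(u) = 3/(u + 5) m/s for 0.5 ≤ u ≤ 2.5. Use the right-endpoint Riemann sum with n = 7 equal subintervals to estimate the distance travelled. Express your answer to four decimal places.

0.9100

Δu = (2.5 − 0.5)/7 = 2/7.
Right endpoints: 11/14, 15/14, 19/14, 23/14, 27/14, 31/14, 2.5.
g(11/14) = 14/27, g(15/14) = 42/85, g(19/14) = 42/89, g(23/14) = 14/31, g(27/14) = 42/97, g(31/14) = 42/101, g(2.5) = 0.4.
Sum = Δu · [g(11/14) + g(15/14) + g(19/14) + ...].
Sum ≈ 0.9100.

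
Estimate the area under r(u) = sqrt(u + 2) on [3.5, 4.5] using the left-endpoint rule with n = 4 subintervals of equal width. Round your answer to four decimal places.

Δu = (4.5 − 3.5)/4 = 0.25.
Left endpoints: 3.5, 3.75, 4, 4.25.
r(3.5) ≈ 2.3452, r(3.75) ≈ 2.3979, r(4) ≈ 2.4495, r(4.25) ≈ 2.5000.
Sum = Δu · [r(3.5) + r(3.75) + r(4) + r(4.25)].
Sum ≈ 2.4232.

2.4232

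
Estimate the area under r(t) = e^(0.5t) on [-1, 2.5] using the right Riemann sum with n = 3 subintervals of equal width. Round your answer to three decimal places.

Δt = (2.5 − (-1))/3 = 7/6.
Right endpoints: 1/6, 4/3, 2.5.
r(1/6) ≈ 1.087, r(4/3) ≈ 1.948, r(2.5) ≈ 3.490.
Sum = Δt · [r(1/6) + r(4/3) + r(2.5)].
Sum ≈ 7.612.

7.612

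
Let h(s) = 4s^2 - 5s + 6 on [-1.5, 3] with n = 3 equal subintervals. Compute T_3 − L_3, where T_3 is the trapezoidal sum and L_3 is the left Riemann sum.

3.375

T_3 = 57.375.
L_3 = 54.
T_3 − L_3 = 3.375.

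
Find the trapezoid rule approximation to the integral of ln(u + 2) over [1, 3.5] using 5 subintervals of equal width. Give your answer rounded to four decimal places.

Δu = (3.5 − 1)/5 = 0.5.
f(1) ≈ 1.0986, f(1.5) ≈ 1.2528, f(2) ≈ 1.3863, f(2.5) ≈ 1.5041, f(3) ≈ 1.6094, f(3.5) ≈ 1.7047.
T_5 = (Δu/2)·[f(u_0) + 2f(u_1) + ... + 2f(u_{4}) + f(u_5)].
Sum ≈ 3.5771.

3.5771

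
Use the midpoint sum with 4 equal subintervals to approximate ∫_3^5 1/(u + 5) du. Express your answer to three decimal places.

0.223

Δu = (5 − 3)/4 = 0.5.
Midpoints: 3.25, 3.75, 4.25, 4.75.
f(3.25) = 4/33, f(3.75) = 4/35, f(4.25) = 4/37, f(4.75) = 4/39.
Sum = Δu · [f(3.25) + f(3.75) + f(4.25) + f(4.75)].
Sum ≈ 0.223.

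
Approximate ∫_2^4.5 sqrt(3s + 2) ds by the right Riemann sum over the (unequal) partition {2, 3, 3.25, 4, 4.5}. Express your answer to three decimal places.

8.948

Subinterval widths: 1, 0.25, 0.75, 0.5.
Right endpoints: 3, 3.25, 4, 4.5.
f(3) ≈ 3.317, f(3.25) ≈ 3.428, f(4) ≈ 3.742, f(4.5) ≈ 3.937.
Sum = Σ Δs_i · f(s_i).
Sum ≈ 8.948.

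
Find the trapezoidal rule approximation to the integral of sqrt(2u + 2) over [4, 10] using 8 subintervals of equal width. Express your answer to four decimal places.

Δu = (10 − 4)/8 = 0.75.
f(4) ≈ 3.1623, f(4.75) ≈ 3.3912, f(5.5) ≈ 3.6056, f(6.25) ≈ 3.8079, f(7) ≈ 4.0000, f(7.75) ≈ 4.1833, f(8.5) ≈ 4.3589, f(9.25) ≈ 4.5277, f(10) ≈ 4.6904.
T_8 = (Δu/2)·[f(u_0) + 2f(u_1) + ... + 2f(u_{7}) + f(u_8)].
Sum ≈ 23.8506.

23.8506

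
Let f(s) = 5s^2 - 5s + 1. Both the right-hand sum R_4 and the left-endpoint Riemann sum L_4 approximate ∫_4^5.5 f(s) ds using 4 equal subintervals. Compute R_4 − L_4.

23.90625

R_4 = 148.62890625.
L_4 = 124.72265625.
R_4 − L_4 = 23.90625.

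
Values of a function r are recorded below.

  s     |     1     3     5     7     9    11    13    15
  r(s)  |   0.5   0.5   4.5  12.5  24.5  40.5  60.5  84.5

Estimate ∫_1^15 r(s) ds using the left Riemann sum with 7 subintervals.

287

Δs = 2.
Sum = 2·[0.5 + 0.5 + 4.5 + 12.5 + 24.5 + 40.5 + 60.5] = 287.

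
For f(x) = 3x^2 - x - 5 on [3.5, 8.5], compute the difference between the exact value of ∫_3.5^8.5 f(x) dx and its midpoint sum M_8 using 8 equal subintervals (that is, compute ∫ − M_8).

Exact integral: ∫_3.5^8.5 f(x) dx = 516.25.
M_8 = 515.76171875.
Error = 516.25 − 515.76171875 = 0.48828125.

0.48828125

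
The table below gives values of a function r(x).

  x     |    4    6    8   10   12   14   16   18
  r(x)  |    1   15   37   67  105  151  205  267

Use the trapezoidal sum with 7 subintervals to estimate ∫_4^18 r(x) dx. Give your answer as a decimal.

1428

Δx = 2.
T_7 = (2/2)·[1 + 2·15 + 2·37 + 2·67 + 2·105 + 2·151 + 2·205 + 267] = 1428.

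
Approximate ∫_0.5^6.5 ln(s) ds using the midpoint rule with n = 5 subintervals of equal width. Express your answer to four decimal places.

6.6042

Δs = (6.5 − 0.5)/5 = 1.2.
Midpoints: 1.1, 2.3, 3.5, 4.7, 5.9.
f(1.1) ≈ 0.0953, f(2.3) ≈ 0.8329, f(3.5) ≈ 1.2528, f(4.7) ≈ 1.5476, f(5.9) ≈ 1.7750.
Sum = Δs · [f(1.1) + f(2.3) + f(3.5) + f(4.7) + f(5.9)].
Sum ≈ 6.6042.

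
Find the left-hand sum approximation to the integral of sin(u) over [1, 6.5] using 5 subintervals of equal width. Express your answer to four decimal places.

-0.0469

Δu = (6.5 − 1)/5 = 1.1.
Left endpoints: 1, 2.1, 3.2, 4.3, 5.4.
f(1) ≈ 0.8415, f(2.1) ≈ 0.8632, f(3.2) ≈ -0.0584, f(4.3) ≈ -0.9162, f(5.4) ≈ -0.7728.
Sum = Δu · [f(1) + f(2.1) + f(3.2) + f(4.3) + f(5.4)].
Sum ≈ -0.0469.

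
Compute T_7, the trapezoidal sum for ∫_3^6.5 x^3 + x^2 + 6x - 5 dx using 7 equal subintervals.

Δx = (6.5 − 3)/7 = 0.5.
f(3) = 49, f(3.5) = 71.125, f(4) = 99, f(4.5) = 133.375, f(5) = 175, f(5.5) = 224.625, f(6) = 283, f(6.5) = 350.875.
T_7 = (Δx/2)·[f(x_0) + 2f(x_1) + ... + 2f(x_{6}) + f(x_7)].
Sum = 593.03125.

593.03125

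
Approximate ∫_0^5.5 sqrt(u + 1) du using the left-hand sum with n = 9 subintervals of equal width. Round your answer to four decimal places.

9.8984

Δu = (5.5 − 0)/9 = 11/18.
Left endpoints: 0, 11/18, 11/9, 11/6, 22/9, 55/18, 11/3, 77/18, 44/9.
f(0) ≈ 1.0000, f(11/18) ≈ 1.2693, f(11/9) ≈ 1.4907, f(11/6) ≈ 1.6833, f(22/9) ≈ 1.8559, f(55/18) ≈ 2.0138, f(11/3) ≈ 2.1602, f(77/18) ≈ 2.2973, f(44/9) ≈ 2.4267.
Sum = Δu · [f(0) + f(11/18) + f(11/9) + ...].
Sum ≈ 9.8984.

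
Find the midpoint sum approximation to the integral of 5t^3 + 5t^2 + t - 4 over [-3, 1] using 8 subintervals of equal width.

-72.5

Δt = (1 − (-3))/8 = 0.5.
Midpoints: -2.75, -2.25, -1.75, -1.25, -0.75, -0.25, 0.25, 0.75.
f(-2.75) = -72.921875, f(-2.25) = -37.890625, f(-1.75) = -17.234375, f(-1.25) = -7.203125, f(-0.75) = -4.046875, f(-0.25) = -4.015625, f(0.25) = -3.359375, f(0.75) = 1.671875.
Sum = Δt · [f(-2.75) + f(-2.25) + f(-1.75) + ...].
Sum = -72.5.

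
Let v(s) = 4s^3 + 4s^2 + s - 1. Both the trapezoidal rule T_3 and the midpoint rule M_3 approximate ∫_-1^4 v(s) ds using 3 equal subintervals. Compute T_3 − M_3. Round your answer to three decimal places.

T_3 ≈ 395.09259.
M_3 ≈ 318.70370.
T_3 − M_3 ≈ 76.389.

76.389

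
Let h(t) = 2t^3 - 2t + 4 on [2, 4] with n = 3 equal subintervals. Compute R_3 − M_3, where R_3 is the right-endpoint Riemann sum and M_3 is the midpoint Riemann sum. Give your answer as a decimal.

40

R_3 ≈ 154.66667.
M_3 ≈ 114.66667.
R_3 − M_3 = 40.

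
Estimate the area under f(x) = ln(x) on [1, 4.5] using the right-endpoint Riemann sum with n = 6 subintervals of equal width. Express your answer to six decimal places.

3.685275

Δx = (4.5 − 1)/6 = 7/12.
Right endpoints: 19/12, 13/6, 2.75, 10/3, 47/12, 4.5.
f(19/12) ≈ 0.459532, f(13/6) ≈ 0.773190, f(2.75) ≈ 1.011601, f(10/3) ≈ 1.203973, f(47/12) ≈ 1.365241, f(4.5) ≈ 1.504077.
Sum = Δx · [f(19/12) + f(13/6) + f(2.75) + ...].
Sum ≈ 3.685275.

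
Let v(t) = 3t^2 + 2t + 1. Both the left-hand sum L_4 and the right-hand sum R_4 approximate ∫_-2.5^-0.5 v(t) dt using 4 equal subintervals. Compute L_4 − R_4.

L_4 = 15.25.
R_4 = 8.25.
L_4 − R_4 = 7.

7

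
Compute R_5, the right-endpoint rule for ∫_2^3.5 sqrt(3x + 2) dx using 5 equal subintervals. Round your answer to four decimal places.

4.8979

Δx = (3.5 − 2)/5 = 0.3.
Right endpoints: 2.3, 2.6, 2.9, 3.2, 3.5.
f(2.3) ≈ 2.9833, f(2.6) ≈ 3.1305, f(2.9) ≈ 3.2711, f(3.2) ≈ 3.4059, f(3.5) ≈ 3.5355.
Sum = Δx · [f(2.3) + f(2.6) + f(2.9) + f(3.2) + f(3.5)].
Sum ≈ 4.8979.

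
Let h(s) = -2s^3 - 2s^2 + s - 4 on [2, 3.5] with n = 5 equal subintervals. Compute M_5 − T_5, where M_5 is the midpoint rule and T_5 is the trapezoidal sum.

0.624375

M_5 = -91.948125.
T_5 = -92.5725.
M_5 − T_5 = 0.624375.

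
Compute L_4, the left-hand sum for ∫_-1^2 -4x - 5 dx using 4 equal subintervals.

-16.5

Δx = (2 − (-1))/4 = 0.75.
Left endpoints: -1, -0.25, 0.5, 1.25.
f(-1) = -1, f(-0.25) = -4, f(0.5) = -7, f(1.25) = -10.
Sum = Δx · [f(-1) + f(-0.25) + f(0.5) + f(1.25)].
Sum = -16.5.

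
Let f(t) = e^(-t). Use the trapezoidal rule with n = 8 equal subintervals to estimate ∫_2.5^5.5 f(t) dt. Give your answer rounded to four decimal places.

0.0789

Δt = (5.5 − 2.5)/8 = 0.375.
f(2.5) ≈ 0.0821, f(2.875) ≈ 0.0564, f(3.25) ≈ 0.0388, f(3.625) ≈ 0.0266, f(4) ≈ 0.0183, f(4.375) ≈ 0.0126, f(4.75) ≈ 0.0087, f(5.125) ≈ 0.0059, f(5.5) ≈ 0.0041.
T_8 = (Δt/2)·[f(t_0) + 2f(t_1) + ... + 2f(t_{7}) + f(t_8)].
Sum ≈ 0.0789.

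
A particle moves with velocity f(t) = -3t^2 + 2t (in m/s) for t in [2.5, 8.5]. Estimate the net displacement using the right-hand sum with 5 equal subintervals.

Δt = (8.5 − 2.5)/5 = 1.2.
Right endpoints: 3.7, 4.9, 6.1, 7.3, 8.5.
f(3.7) = -33.67, f(4.9) = -62.23, f(6.1) = -99.43, f(7.3) = -145.27, f(8.5) = -199.75.
Sum = Δt · [f(3.7) + f(4.9) + f(6.1) + f(7.3) + f(8.5)].
Sum = -648.42.

-648.42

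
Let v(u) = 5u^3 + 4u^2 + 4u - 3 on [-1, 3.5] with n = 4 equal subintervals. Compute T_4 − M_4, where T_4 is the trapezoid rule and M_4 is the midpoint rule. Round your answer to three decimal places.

T_4 ≈ 275.42285.
M_4 ≈ 243.03076.
T_4 − M_4 ≈ 32.392.

32.392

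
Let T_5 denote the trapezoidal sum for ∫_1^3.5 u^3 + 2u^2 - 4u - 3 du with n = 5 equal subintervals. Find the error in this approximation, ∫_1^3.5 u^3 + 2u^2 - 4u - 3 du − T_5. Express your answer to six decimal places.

Exact integral: ∫_1^3.5 f(u) du ≈ 35.18229167.
T_5 = 36.09375.
Error ≈ 35.18229167 − 36.09375 ≈ -0.911458.

-0.911458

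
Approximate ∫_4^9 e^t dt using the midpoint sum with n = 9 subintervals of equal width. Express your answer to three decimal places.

7945.906

Δt = (9 − 4)/9 = 5/9.
Midpoints: 77/18, 29/6, 97/18, 107/18, 6.5, 127/18, 137/18, 49/6, 157/18.
f(77/18) ≈ 72.080, f(29/6) ≈ 125.629, f(97/18) ≈ 218.960, f(107/18) ≈ 381.627, f(6.5) ≈ 665.142, f(127/18) ≈ 1159.281, f(137/18) ≈ 2020.522, f(49/6) ≈ 3521.586, f(157/18) ≈ 6137.804.
Sum = Δt · [f(77/18) + f(29/6) + f(97/18) + ...].
Sum ≈ 7945.906.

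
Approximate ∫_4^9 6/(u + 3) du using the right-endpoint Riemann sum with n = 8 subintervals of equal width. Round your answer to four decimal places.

Δu = (9 − 4)/8 = 0.625.
Right endpoints: 4.625, 5.25, 5.875, 6.5, 7.125, 7.75, 8.375, 9.
f(4.625) = 48/61, f(5.25) = 8/11, f(5.875) = 48/71, f(6.5) = 12/19, f(7.125) = 16/27, f(7.75) = 24/43, f(8.375) = 48/91, f(9) = 0.5.
Sum = Δu · [f(4.625) + f(5.25) + f(5.875) + ...].
Sum ≈ 3.1250.

3.1250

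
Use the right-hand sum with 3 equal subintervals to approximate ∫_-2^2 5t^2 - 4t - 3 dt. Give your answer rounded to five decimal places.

Δt = (2 − (-2))/3 = 4/3.
Right endpoints: -2/3, 2/3, 2.
f(-2/3) = 17/9, f(2/3) = -31/9, f(2) = 9.
Sum = Δt · [f(-2/3) + f(2/3) + f(2)].
Sum ≈ 9.92593.

9.92593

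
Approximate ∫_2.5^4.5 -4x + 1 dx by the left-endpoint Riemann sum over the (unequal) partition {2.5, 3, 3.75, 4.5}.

-23.25

Subinterval widths: 0.5, 0.75, 0.75.
Left endpoints: 2.5, 3, 3.75.
f(2.5) = -9, f(3) = -11, f(3.75) = -14.
Sum = Σ Δx_i · f(x_i).
Sum = -23.25.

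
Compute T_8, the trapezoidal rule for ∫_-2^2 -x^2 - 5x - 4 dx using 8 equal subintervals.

-21.5

Δx = (2 − (-2))/8 = 0.5.
f(-2) = 2, f(-1.5) = 1.25, f(-1) = 0, f(-0.5) = -1.75, f(0) = -4, f(0.5) = -6.75, f(1) = -10, f(1.5) = -13.75, f(2) = -18.
T_8 = (Δx/2)·[f(x_0) + 2f(x_1) + ... + 2f(x_{7}) + f(x_8)].
Sum = -21.5.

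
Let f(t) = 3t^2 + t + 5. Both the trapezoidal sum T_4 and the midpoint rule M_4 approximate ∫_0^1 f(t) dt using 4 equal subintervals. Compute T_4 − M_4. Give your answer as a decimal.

T_4 = 6.53125.
M_4 = 6.484375.
T_4 − M_4 = 0.046875.

0.046875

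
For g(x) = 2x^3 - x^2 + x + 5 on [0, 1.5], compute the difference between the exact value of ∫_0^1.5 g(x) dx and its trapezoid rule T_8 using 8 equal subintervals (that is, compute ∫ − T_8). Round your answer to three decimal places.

Exact integral: ∫_0^1.5 g(x) dx = 10.03125.
T_8 ≈ 10.06201.
Error ≈ 10.03125 − 10.06201 ≈ -0.031.

-0.031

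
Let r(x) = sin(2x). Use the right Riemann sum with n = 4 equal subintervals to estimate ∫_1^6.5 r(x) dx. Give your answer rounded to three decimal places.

Δx = (6.5 − 1)/4 = 1.375.
Right endpoints: 2.375, 3.75, 5.125, 6.5.
r(2.375) ≈ -0.999, r(3.75) ≈ 0.938, r(5.125) ≈ -0.735, r(6.5) ≈ 0.420.
Sum = Δx · [r(2.375) + r(3.75) + r(5.125) + r(6.5)].
Sum ≈ -0.517.

-0.517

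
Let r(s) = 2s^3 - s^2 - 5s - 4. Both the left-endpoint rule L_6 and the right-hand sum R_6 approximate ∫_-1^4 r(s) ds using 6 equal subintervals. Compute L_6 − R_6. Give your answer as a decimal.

-75

L_6 ≈ 15.4629630.
R_6 ≈ 90.4629630.
L_6 − R_6 = -75.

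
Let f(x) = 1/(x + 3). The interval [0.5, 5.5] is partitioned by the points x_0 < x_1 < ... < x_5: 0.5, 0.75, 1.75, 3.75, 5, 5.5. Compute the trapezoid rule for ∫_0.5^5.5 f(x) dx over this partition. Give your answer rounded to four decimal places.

Subinterval widths: 0.25, 1, 2, 1.25, 0.5.
f(0.5) = 2/7, f(0.75) = 4/15, f(1.75) = 4/19, f(3.75) = 4/27, f(5) = 0.125, f(5.5) = 2/17.
On each subinterval the trapezoid contributes (Δx_i/2)·[f(x_{i-1}) + f(x_i)].
Sum ≈ 0.8977.

0.8977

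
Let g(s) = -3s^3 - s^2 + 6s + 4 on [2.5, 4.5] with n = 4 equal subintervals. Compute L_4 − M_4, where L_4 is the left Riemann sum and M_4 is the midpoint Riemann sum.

L_4 = -199.
M_4 = -252.0625.
L_4 − M_4 = 53.0625.

53.0625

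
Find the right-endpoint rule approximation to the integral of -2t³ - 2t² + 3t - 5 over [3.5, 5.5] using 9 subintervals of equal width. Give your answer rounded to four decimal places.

Δt = (5.5 − 3.5)/9 = 2/9.
Right endpoints: 67/18, 71/18, 25/6, 79/18, 83/18, 29/6, 91/18, 95/18, 5.5.
f(67/18) = -363583/2916, f(71/18) = -428723/2916, f(25/6) = -18565/108, f(79/18) = -581563/2916, f(83/18) = -670031/2916, f(29/6) = -28409/108, f(91/18) = -872983/2916, f(95/18) = -988235/2916, f(5.5) = -381.75.
Sum = Δt · [f(67/18) + f(71/18) + f(25/6) + ...].
Sum ≈ -479.0885.

-479.0885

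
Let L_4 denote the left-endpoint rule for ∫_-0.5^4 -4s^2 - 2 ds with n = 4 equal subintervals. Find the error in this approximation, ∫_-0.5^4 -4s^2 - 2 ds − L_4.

Exact integral: ∫_-0.5^4 f(s) ds = -94.5.
L_4 = -62.859375.
Error = -94.5 − (-62.859375) = -31.640625.

-31.640625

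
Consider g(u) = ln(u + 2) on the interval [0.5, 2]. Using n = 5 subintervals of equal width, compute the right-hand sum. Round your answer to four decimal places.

Δu = (2 − 0.5)/5 = 0.3.
Right endpoints: 0.8, 1.1, 1.4, 1.7, 2.
g(0.8) ≈ 1.0296, g(1.1) ≈ 1.1314, g(1.4) ≈ 1.2238, g(1.7) ≈ 1.3083, g(2) ≈ 1.3863.
Sum = Δu · [g(0.8) + g(1.1) + g(1.4) + g(1.7) + g(2)].
Sum ≈ 1.8238.

1.8238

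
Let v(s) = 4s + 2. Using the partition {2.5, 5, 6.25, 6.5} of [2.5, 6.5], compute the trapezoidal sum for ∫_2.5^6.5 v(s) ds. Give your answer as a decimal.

Subinterval widths: 2.5, 1.25, 0.25.
v(2.5) = 12, v(5) = 22, v(6.25) = 27, v(6.5) = 28.
On each subinterval the trapezoid contributes (Δs_i/2)·[v(s_{i-1}) + v(s_i)].
Sum = 80.

80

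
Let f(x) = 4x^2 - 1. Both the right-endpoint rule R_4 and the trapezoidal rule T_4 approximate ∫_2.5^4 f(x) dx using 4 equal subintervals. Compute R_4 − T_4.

R_4 = 70.453125.
T_4 = 63.140625.
R_4 − T_4 = 7.3125.

7.3125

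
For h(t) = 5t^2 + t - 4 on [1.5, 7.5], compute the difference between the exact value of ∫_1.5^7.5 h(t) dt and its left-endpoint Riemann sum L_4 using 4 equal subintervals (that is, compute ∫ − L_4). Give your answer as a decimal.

195.75

Exact integral: ∫_1.5^7.5 h(t) dt = 700.5.
L_4 = 504.75.
Error = 700.5 − 504.75 = 195.75.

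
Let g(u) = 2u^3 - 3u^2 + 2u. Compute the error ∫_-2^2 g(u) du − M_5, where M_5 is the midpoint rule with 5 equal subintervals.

-0.64

Exact integral: ∫_-2^2 g(u) du = -16.
M_5 = -15.36.
Error = -16 − (-15.36) = -0.64.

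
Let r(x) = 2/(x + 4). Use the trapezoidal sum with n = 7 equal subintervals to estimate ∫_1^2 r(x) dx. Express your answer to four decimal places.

0.3647

Δx = (2 − 1)/7 = 1/7.
r(1) = 0.4, r(8/7) = 7/18, r(9/7) = 14/37, r(10/7) = 7/19, r(11/7) = 14/39, r(12/7) = 0.35, r(13/7) = 14/41, r(2) = 1/3.
T_7 = (Δx/2)·[r(x_0) + 2r(x_1) + ... + 2r(x_{6}) + r(x_7)].
Sum ≈ 0.3647.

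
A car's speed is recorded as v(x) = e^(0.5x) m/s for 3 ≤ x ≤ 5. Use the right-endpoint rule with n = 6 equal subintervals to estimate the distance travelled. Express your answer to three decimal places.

Δx = (5 − 3)/6 = 1/3.
Right endpoints: 10/3, 11/3, 4, 13/3, 14/3, 5.
v(10/3) ≈ 5.294, v(11/3) ≈ 6.255, v(4) ≈ 7.389, v(13/3) ≈ 8.729, v(14/3) ≈ 10.312, v(5) ≈ 12.182.
Sum = Δx · [v(10/3) + v(11/3) + v(4) + ...].
Sum ≈ 16.721.

16.721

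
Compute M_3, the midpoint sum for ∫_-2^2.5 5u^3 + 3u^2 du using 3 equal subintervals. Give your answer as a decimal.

46.7578125

Δu = (2.5 − (-2))/3 = 1.5.
Midpoints: -1.25, 0.25, 1.75.
f(-1.25) = -5.078125, f(0.25) = 0.265625, f(1.75) = 35.984375.
Sum = Δu · [f(-1.25) + f(0.25) + f(1.75)].
Sum = 46.7578125.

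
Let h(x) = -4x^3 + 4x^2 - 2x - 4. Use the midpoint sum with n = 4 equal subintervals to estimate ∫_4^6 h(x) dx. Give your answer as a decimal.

Δx = (6 − 4)/4 = 0.5.
Midpoints: 4.25, 4.75, 5.25, 5.75.
h(4.25) = -247.3125, h(4.75) = -351.9375, h(5.25) = -483.0625, h(5.75) = -643.6875.
Sum = Δx · [h(4.25) + h(4.75) + h(5.25) + h(5.75)].
Sum = -863.

-863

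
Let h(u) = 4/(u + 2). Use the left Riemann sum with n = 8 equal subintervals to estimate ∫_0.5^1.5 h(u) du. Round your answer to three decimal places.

Δu = (1.5 − 0.5)/8 = 0.125.
Left endpoints: 0.5, 0.625, 0.75, 0.875, 1, 1.125, 1.25, 1.375.
h(0.5) = 1.6, h(0.625) = 32/21, h(0.75) = 16/11, h(0.875) = 32/23, h(1) = 4/3, h(1.125) = 1.28, h(1.25) = 16/13, h(1.375) = 32/27.
Sum = Δu · [h(0.5) + h(0.625) + h(0.75) + ...].
Sum ≈ 1.375.

1.375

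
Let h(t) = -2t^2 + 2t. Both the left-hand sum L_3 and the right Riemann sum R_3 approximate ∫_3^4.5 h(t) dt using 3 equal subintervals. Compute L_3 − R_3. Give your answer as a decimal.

9.75

L_3 = -26.75.
R_3 = -36.5.
L_3 − R_3 = 9.75.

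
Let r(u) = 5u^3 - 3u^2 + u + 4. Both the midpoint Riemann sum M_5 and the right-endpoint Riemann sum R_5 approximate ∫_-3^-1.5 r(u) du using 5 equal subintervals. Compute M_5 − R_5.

-19.7409375

M_5 = -115.5084375.
R_5 = -95.7675.
M_5 − R_5 = -19.7409375.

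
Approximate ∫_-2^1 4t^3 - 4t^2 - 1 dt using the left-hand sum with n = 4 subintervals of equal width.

Δt = (1 − (-2))/4 = 0.75.
Left endpoints: -2, -1.25, -0.5, 0.25.
f(-2) = -49, f(-1.25) = -15.0625, f(-0.5) = -2.5, f(0.25) = -1.1875.
Sum = Δt · [f(-2) + f(-1.25) + f(-0.5) + f(0.25)].
Sum = -50.8125.

-50.8125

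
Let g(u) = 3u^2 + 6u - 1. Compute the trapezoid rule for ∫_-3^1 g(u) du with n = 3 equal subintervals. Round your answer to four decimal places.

3.5556

Δu = (1 − (-3))/3 = 4/3.
g(-3) = 8, g(-5/3) = -8/3, g(-1/3) = -8/3, g(1) = 8.
T_3 = (Δu/2)·[g(u_0) + 2g(u_1) + 2g(u_2) + g(u_3)].
Sum ≈ 3.5556.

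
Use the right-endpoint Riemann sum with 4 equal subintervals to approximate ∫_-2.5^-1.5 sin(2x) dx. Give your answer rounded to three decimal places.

0.486

Δx = (-1.5 − (-2.5))/4 = 0.25.
Right endpoints: -2.25, -2, -1.75, -1.5.
f(-2.25) ≈ 0.978, f(-2) ≈ 0.757, f(-1.75) ≈ 0.351, f(-1.5) ≈ -0.141.
Sum = Δx · [f(-2.25) + f(-2) + f(-1.75) + f(-1.5)].
Sum ≈ 0.486.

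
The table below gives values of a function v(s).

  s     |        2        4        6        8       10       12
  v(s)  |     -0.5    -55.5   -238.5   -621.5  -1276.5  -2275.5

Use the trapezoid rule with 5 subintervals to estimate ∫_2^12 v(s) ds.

Δs = 2.
T_5 = (2/2)·[(-0.5) + 2·(-55.5) + 2·(-238.5) + 2·(-621.5) + 2·(-1276.5) + (-2275.5)] = -6660.

-6660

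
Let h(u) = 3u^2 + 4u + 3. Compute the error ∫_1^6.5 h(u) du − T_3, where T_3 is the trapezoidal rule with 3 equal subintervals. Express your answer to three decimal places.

Exact integral: ∫_1^6.5 h(u) du = 372.625.
T_3 ≈ 381.86806.
Error ≈ 372.625 − 381.86806 ≈ -9.243.

-9.243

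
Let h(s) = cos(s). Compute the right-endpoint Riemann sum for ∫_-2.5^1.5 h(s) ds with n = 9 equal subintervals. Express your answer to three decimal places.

Δs = (1.5 − (-2.5))/9 = 4/9.
Right endpoints: -37/18, -29/18, -7/6, -13/18, -5/18, 1/6, 11/18, 19/18, 1.5.
h(-37/18) ≈ -0.466, h(-29/18) ≈ -0.040, h(-7/6) ≈ 0.393, h(-13/18) ≈ 0.750, h(-5/18) ≈ 0.962, h(1/6) ≈ 0.986, h(11/18) ≈ 0.819, h(19/18) ≈ 0.493, h(1.5) ≈ 0.071.
Sum = Δs · [h(-37/18) + h(-29/18) + h(-7/6) + ...].
Sum ≈ 1.763.

1.763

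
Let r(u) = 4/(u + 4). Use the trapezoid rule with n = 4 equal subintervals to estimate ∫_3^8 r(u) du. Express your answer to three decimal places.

Δu = (8 − 3)/4 = 1.25.
r(3) = 4/7, r(4.25) = 16/33, r(5.5) = 8/19, r(6.75) = 16/43, r(8) = 1/3.
T_4 = (Δu/2)·[r(u_0) + 2r(u_1) + 2r(u_2) + 2r(u_3) + r(u_4)].
Sum ≈ 2.163.

2.163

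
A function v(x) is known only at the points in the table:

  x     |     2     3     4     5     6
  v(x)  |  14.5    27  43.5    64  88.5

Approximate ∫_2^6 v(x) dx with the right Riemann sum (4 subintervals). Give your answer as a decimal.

Δx = 1.
Sum = 1·[27 + 43.5 + 64 + 88.5] = 223.

223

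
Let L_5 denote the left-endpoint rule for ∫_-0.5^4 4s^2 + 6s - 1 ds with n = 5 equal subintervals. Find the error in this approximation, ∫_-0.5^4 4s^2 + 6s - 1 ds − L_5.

Exact integral: ∫_-0.5^4 f(s) ds = 128.25.
L_5 = 90.18.
Error = 128.25 − 90.18 = 38.07.

38.07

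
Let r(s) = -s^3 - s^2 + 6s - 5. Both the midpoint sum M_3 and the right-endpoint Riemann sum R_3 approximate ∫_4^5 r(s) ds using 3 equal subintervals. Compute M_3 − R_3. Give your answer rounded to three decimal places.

M_3 ≈ -90.44907.
R_3 ≈ -101.51852.
M_3 − R_3 ≈ 11.069.

11.069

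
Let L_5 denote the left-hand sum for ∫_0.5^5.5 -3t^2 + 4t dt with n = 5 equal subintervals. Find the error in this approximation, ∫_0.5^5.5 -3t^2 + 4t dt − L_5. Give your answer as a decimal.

Exact integral: ∫_0.5^5.5 f(t) dt = -106.25.
L_5 = -73.75.
Error = -106.25 − (-73.75) = -32.5.

-32.5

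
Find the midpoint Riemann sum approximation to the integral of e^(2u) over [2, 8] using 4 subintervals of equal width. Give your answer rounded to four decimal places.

3129951.7430

Δu = (8 − 2)/4 = 1.5.
Midpoints: 2.75, 4.25, 5.75, 7.25.
f(2.75) ≈ 244.6919, f(4.25) ≈ 4914.7688, f(5.75) ≈ 98715.7710, f(7.25) ≈ 1982759.2635.
Sum = Δu · [f(2.75) + f(4.25) + f(5.75) + f(7.25)].
Sum ≈ 3129951.7430.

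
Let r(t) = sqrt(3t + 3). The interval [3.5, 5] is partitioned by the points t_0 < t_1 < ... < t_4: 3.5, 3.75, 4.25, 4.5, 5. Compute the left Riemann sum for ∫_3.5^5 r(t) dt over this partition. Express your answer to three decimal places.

Subinterval widths: 0.25, 0.5, 0.25, 0.5.
Left endpoints: 3.5, 3.75, 4.25, 4.5.
r(3.5) ≈ 3.674, r(3.75) ≈ 3.775, r(4.25) ≈ 3.969, r(4.5) ≈ 4.062.
Sum = Σ Δt_i · r(t_i).
Sum ≈ 5.829.

5.829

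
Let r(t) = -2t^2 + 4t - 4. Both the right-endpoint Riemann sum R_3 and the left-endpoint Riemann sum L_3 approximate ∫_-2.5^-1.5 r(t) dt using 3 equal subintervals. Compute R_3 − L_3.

R_3 ≈ -18.203704.
L_3 ≈ -22.203704.
R_3 − L_3 = 4.

4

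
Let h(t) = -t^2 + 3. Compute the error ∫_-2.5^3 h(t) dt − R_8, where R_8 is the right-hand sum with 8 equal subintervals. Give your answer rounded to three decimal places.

Exact integral: ∫_-2.5^3 h(t) dt ≈ 2.29167.
R_8 ≈ 0.91309.
Error ≈ 2.29167 − 0.91309 ≈ 1.379.

1.379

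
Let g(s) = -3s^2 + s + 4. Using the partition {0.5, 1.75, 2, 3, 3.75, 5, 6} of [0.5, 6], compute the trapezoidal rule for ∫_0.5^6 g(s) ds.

-179.171875

Subinterval widths: 1.25, 0.25, 1, 0.75, 1.25, 1.
g(0.5) = 3.75, g(1.75) = -3.4375, g(2) = -6, g(3) = -20, g(3.75) = -34.4375, g(5) = -66, g(6) = -98.
On each subinterval the trapezoid contributes (Δs_i/2)·[g(s_{i-1}) + g(s_i)].
Sum = -179.171875.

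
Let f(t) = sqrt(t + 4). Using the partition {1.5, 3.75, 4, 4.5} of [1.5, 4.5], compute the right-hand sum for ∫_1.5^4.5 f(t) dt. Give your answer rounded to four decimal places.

Subinterval widths: 2.25, 0.25, 0.5.
Right endpoints: 3.75, 4, 4.5.
f(3.75) ≈ 2.7839, f(4) ≈ 2.8284, f(4.5) ≈ 2.9155.
Sum = Σ Δt_i · f(t_i).
Sum ≈ 8.4286.

8.4286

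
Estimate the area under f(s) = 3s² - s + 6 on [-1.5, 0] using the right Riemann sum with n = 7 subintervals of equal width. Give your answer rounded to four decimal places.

Δs = (0 − (-1.5))/7 = 3/14.
Right endpoints: -9/7, -15/14, -6/7, -9/14, -3/7, -3/14, 0.
f(-9/7) = 600/49, f(-15/14) = 2061/196, f(-6/7) = 444/49, f(-9/14) = 1545/196, f(-3/7) = 342/49, f(-3/14) = 1245/196, f(0) = 6.
Sum = Δs · [f(-9/7) + f(-15/14) + f(-6/7) + ...].
Sum ≈ 12.6505.

12.6505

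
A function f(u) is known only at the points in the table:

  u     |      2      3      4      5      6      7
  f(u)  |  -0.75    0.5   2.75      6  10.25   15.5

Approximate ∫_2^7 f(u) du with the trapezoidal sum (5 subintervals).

26.875

Δu = 1.
T_5 = (1/2)·[(-0.75) + 2·0.5 + 2·2.75 + 2·6 + 2·10.25 + 15.5] = 26.875.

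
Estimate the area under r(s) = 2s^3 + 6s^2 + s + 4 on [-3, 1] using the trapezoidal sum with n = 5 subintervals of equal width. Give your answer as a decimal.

Δs = (1 − (-3))/5 = 0.8.
r(-3) = 1, r(-2.2) = 9.544, r(-1.4) = 8.872, r(-0.6) = 5.128, r(0.2) = 4.456, r(1) = 13.
T_5 = (Δs/2)·[r(s_0) + 2r(s_1) + ... + 2r(s_{4}) + r(s_5)].
Sum = 28.

28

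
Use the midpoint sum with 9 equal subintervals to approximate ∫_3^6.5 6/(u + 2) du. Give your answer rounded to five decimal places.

Δu = (6.5 − 3)/9 = 7/18.
Midpoints: 115/36, 43/12, 143/36, 157/36, 4.75, 185/36, 199/36, 71/12, 227/36.
f(115/36) = 216/187, f(43/12) = 72/67, f(143/36) = 216/215, f(157/36) = 216/229, f(4.75) = 8/9, f(185/36) = 216/257, f(199/36) = 216/271, f(71/12) = 72/95, f(227/36) = 216/299.
Sum = Δu · [f(115/36) + f(43/12) + f(143/36) + ...].
Sum ≈ 3.18278.

3.18278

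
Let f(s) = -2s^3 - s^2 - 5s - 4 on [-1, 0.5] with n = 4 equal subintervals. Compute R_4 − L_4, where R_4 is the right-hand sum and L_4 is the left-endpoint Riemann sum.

R_4 ≈ -5.70117.
L_4 ≈ -2.32617.
R_4 − L_4 = -3.375.

-3.375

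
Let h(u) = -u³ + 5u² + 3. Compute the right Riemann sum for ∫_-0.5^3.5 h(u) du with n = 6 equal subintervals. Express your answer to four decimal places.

Δu = (3.5 − (-0.5))/6 = 2/3.
Right endpoints: 1/6, 5/6, 1.5, 13/6, 17/6, 3.5.
h(1/6) = 677/216, h(5/6) = 1273/216, h(1.5) = 10.875, h(13/6) = 3521/216, h(17/6) = 4405/216, h(3.5) = 21.375.
Sum = Δu · [h(1/6) + h(5/6) + h(1.5) + ...].
Sum ≈ 51.9815.

51.9815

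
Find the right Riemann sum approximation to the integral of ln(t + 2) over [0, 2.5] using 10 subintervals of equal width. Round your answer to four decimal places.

2.9820

Δt = (2.5 − 0)/10 = 0.25.
Right endpoints: 0.25, 0.5, 0.75, 1, 1.25, 1.5, 1.75, 2, 2.25, 2.5.
f(0.25) ≈ 0.8109, f(0.5) ≈ 0.9163, f(0.75) ≈ 1.0116, f(1) ≈ 1.0986, f(1.25) ≈ 1.1787, f(1.5) ≈ 1.2528, f(1.75) ≈ 1.3218, f(2) ≈ 1.3863, f(2.25) ≈ 1.4469, f(2.5) ≈ 1.5041.
Sum = Δt · [f(0.25) + f(0.5) + f(0.75) + ...].
Sum ≈ 2.9820.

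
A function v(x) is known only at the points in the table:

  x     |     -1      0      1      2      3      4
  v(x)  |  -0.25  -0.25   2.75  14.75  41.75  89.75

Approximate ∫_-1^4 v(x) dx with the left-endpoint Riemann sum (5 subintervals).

Δx = 1.
Sum = 1·[(-0.25) + (-0.25) + 2.75 + 14.75 + 41.75] = 58.75.

58.75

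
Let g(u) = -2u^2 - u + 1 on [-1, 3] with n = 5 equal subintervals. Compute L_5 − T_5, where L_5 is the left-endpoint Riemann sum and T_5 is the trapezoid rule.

L_5 = -11.52.
T_5 = -19.52.
L_5 − T_5 = 8.

8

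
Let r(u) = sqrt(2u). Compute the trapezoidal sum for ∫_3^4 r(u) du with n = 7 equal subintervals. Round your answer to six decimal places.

Δu = (4 − 3)/7 = 1/7.
r(3) ≈ 2.449490, r(22/7) ≈ 2.507133, r(23/7) ≈ 2.563480, r(24/7) ≈ 2.618615, r(25/7) ≈ 2.672612, r(26/7) ≈ 2.725541, r(27/7) ≈ 2.777460, r(4) ≈ 2.828427.
T_7 = (Δu/2)·[r(u_0) + 2r(u_1) + ... + 2r(u_{6}) + r(u_7)].
Sum ≈ 2.643400.

2.643400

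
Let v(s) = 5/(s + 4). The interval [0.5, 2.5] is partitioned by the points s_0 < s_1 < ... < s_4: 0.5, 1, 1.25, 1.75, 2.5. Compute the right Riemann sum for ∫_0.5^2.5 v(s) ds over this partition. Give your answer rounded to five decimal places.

Subinterval widths: 0.5, 0.25, 0.5, 0.75.
Right endpoints: 1, 1.25, 1.75, 2.5.
v(1) = 1, v(1.25) = 20/21, v(1.75) = 20/23, v(2.5) = 10/13.
Sum = Σ Δs_i · v(s_i).
Sum ≈ 1.74980.

1.74980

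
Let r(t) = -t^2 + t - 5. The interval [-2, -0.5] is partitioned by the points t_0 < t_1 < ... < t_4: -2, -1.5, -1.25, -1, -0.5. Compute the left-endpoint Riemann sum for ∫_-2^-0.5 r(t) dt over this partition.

-13.140625

Subinterval widths: 0.5, 0.25, 0.25, 0.5.
Left endpoints: -2, -1.5, -1.25, -1.
r(-2) = -11, r(-1.5) = -8.75, r(-1.25) = -7.8125, r(-1) = -7.
Sum = Σ Δt_i · r(t_i).
Sum = -13.140625.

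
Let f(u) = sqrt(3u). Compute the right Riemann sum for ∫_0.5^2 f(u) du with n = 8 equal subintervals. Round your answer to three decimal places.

Δu = (2 − 0.5)/8 = 0.1875.
Right endpoints: 0.6875, 0.875, 1.0625, 1.25, 1.4375, 1.625, 1.8125, 2.
f(0.6875) ≈ 1.436, f(0.875) ≈ 1.620, f(1.0625) ≈ 1.785, f(1.25) ≈ 1.936, f(1.4375) ≈ 2.077, f(1.625) ≈ 2.208, f(1.8125) ≈ 2.332, f(2) ≈ 2.449.
Sum = Δu · [f(0.6875) + f(0.875) + f(1.0625) + ...].
Sum ≈ 2.971.

2.971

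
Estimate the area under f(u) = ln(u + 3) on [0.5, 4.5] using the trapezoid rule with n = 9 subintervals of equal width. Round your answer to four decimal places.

Δu = (4.5 − 0.5)/9 = 4/9.
f(0.5) ≈ 1.2528, f(17/18) ≈ 1.3723, f(25/18) ≈ 1.4791, f(11/6) ≈ 1.5755, f(41/18) ≈ 1.6635, f(49/18) ≈ 1.7444, f(19/6) ≈ 1.8192, f(65/18) ≈ 1.8888, f(73/18) ≈ 1.9538, f(4.5) ≈ 2.0149.
T_9 = (Δu/2)·[f(u_0) + 2f(u_1) + ... + 2f(u_{8}) + f(u_9)].
Sum ≈ 6.7246.

6.7246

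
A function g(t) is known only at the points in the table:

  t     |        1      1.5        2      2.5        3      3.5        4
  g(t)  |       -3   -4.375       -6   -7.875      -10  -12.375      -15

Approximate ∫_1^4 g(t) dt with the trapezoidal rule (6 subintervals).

Δt = 0.5.
T_6 = (0.5/2)·[(-3) + 2·(-4.375) + 2·(-6) + 2·(-7.875) + 2·(-10) + 2·(-12.375) + (-15)] = -24.8125.

-24.8125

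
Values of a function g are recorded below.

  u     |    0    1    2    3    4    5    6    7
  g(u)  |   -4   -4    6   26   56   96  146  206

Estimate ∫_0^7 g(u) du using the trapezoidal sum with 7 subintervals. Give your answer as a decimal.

427

Δu = 1.
T_7 = (1/2)·[(-4) + 2·(-4) + 2·6 + 2·26 + 2·56 + 2·96 + 2·146 + 206] = 427.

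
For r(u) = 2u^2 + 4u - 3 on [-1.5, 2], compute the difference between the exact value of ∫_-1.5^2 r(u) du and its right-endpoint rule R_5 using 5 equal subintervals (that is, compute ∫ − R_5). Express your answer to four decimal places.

Exact integral: ∫_-1.5^2 r(u) du ≈ 0.583333.
R_5 = 7.28.
Error ≈ 0.583333 − 7.28 ≈ -6.6967.

-6.6967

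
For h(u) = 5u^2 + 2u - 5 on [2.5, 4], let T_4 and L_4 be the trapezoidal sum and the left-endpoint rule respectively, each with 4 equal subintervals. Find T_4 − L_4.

T_4 = 83.05078125.
L_4 = 73.34765625.
T_4 − L_4 = 9.703125.

9.703125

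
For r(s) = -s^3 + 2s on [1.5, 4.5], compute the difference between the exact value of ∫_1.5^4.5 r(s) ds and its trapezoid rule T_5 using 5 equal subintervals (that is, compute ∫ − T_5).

1.62

Exact integral: ∫_1.5^4.5 r(s) ds = -83.25.
T_5 = -84.87.
Error = -83.25 − (-84.87) = 1.62.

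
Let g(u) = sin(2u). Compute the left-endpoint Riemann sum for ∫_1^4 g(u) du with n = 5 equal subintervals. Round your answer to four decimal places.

-0.1427

Δu = (4 − 1)/5 = 0.6.
Left endpoints: 1, 1.6, 2.2, 2.8, 3.4.
g(1) ≈ 0.9093, g(1.6) ≈ -0.0584, g(2.2) ≈ -0.9516, g(2.8) ≈ -0.6313, g(3.4) ≈ 0.4941.
Sum = Δu · [g(1) + g(1.6) + g(2.2) + g(2.8) + g(3.4)].
Sum ≈ -0.1427.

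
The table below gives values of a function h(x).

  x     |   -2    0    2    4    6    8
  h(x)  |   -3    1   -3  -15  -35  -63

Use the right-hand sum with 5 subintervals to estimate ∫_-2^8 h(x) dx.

-230

Δx = 2.
Sum = 2·[1 + (-3) + (-15) + (-35) + (-63)] = -230.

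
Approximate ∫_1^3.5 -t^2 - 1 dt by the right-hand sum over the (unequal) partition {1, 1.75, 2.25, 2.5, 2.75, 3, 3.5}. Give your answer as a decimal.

-19.15625

Subinterval widths: 0.75, 0.5, 0.25, 0.25, 0.25, 0.5.
Right endpoints: 1.75, 2.25, 2.5, 2.75, 3, 3.5.
f(1.75) = -4.0625, f(2.25) = -6.0625, f(2.5) = -7.25, f(2.75) = -8.5625, f(3) = -10, f(3.5) = -13.25.
Sum = Σ Δt_i · f(t_i).
Sum = -19.15625.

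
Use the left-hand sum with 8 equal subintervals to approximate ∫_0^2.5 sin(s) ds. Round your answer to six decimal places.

Δs = (2.5 − 0)/8 = 0.3125.
Left endpoints: 0, 0.3125, 0.625, 0.9375, 1.25, 1.5625, 1.875, 2.1875.
f(0) ≈ 0.000000, f(0.3125) ≈ 0.307439, f(0.625) ≈ 0.585097, f(0.9375) ≈ 0.806081, f(1.25) ≈ 0.948985, f(1.5625) ≈ 0.999966, f(1.875) ≈ 0.954086, f(2.1875) ≈ 0.815789.
Sum = Δs · [f(0) + f(0.3125) + f(0.625) + ...].
Sum ≈ 1.692951.

1.692951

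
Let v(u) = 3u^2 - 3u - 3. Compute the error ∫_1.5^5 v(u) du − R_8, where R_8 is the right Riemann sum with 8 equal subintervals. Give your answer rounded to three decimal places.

-12.968

Exact integral: ∫_1.5^5 v(u) du = 77.
R_8 ≈ 89.96777.
Error ≈ 77 − 89.96777 ≈ -12.968.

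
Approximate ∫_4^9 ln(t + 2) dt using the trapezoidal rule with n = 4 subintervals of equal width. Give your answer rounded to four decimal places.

10.6165

Δt = (9 − 4)/4 = 1.25.
f(4) ≈ 1.7918, f(5.25) ≈ 1.9810, f(6.5) ≈ 2.1401, f(7.75) ≈ 2.2773, f(9) ≈ 2.3979.
T_4 = (Δt/2)·[f(t_0) + 2f(t_1) + 2f(t_2) + 2f(t_3) + f(t_4)].
Sum ≈ 10.6165.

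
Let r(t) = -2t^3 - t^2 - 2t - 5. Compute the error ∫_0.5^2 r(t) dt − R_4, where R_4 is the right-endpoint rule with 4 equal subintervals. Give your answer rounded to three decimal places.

4.518

Exact integral: ∫_0.5^2 r(t) dt = -21.84375.
R_4 ≈ -26.36133.
Error ≈ -21.84375 − (-26.36133) ≈ 4.518.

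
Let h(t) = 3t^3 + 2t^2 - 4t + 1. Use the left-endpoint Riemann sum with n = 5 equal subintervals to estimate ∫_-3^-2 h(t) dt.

-29.52

Δt = (-2 − (-3))/5 = 0.2.
Left endpoints: -3, -2.8, -2.6, -2.4, -2.2.
h(-3) = -50, h(-2.8) = -37.976, h(-2.6) = -27.808, h(-2.4) = -19.352, h(-2.2) = -12.464.
Sum = Δt · [h(-3) + h(-2.8) + h(-2.6) + h(-2.4) + h(-2.2)].
Sum = -29.52.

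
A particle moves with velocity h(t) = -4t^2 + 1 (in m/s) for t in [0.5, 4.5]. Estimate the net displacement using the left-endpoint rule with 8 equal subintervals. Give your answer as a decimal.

Δt = (4.5 − 0.5)/8 = 0.5.
Left endpoints: 0.5, 1, 1.5, 2, 2.5, 3, 3.5, 4.
h(0.5) = 0, h(1) = -3, h(1.5) = -8, h(2) = -15, h(2.5) = -24, h(3) = -35, h(3.5) = -48, h(4) = -63.
Sum = Δt · [h(0.5) + h(1) + h(1.5) + ...].
Sum = -98.

-98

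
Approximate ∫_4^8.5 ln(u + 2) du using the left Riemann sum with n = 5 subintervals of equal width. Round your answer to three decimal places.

Δu = (8.5 − 4)/5 = 0.9.
Left endpoints: 4, 4.9, 5.8, 6.7, 7.6.
f(4) ≈ 1.792, f(4.9) ≈ 1.932, f(5.8) ≈ 2.054, f(6.7) ≈ 2.163, f(7.6) ≈ 2.262.
Sum = Δu · [f(4) + f(4.9) + f(5.8) + f(6.7) + f(7.6)].
Sum ≈ 9.182.

9.182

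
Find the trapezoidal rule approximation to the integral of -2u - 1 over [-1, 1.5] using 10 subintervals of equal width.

Δu = (1.5 − (-1))/10 = 0.25.
f(-1) = 1, f(-0.75) = 0.5, f(-0.5) = 0, f(-0.25) = -0.5, f(0) = -1, f(0.25) = -1.5, f(0.5) = -2, f(0.75) = -2.5, f(1) = -3, f(1.25) = -3.5, f(1.5) = -4.
T_10 = (Δu/2)·[f(u_0) + 2f(u_1) + ... + 2f(u_{9}) + f(u_10)].
Sum = -3.75.

-3.75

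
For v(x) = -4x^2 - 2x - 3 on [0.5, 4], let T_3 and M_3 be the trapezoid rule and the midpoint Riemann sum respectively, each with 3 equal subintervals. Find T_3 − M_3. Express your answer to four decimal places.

-4.7639

T_3 ≈ -114.592593.
M_3 ≈ -109.828704.
T_3 − M_3 ≈ -4.7639.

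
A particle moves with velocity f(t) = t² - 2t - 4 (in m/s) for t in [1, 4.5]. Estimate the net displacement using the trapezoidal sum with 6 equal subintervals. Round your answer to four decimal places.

-3.0098

Δt = (4.5 − 1)/6 = 7/12.
f(1) = -5, f(19/12) = -671/144, f(13/6) = -131/36, f(2.75) = -1.9375, f(10/3) = 4/9, f(47/12) = 505/144, f(4.5) = 7.25.
T_6 = (Δt/2)·[f(t_0) + 2f(t_1) + ... + 2f(t_{5}) + f(t_6)].
Sum ≈ -3.0098.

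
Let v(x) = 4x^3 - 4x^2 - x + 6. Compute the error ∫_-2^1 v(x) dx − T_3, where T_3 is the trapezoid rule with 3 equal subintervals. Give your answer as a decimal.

Exact integral: ∫_-2^1 v(x) dx = -7.5.
T_3 = -12.5.
Error = -7.5 − (-12.5) = 5.

5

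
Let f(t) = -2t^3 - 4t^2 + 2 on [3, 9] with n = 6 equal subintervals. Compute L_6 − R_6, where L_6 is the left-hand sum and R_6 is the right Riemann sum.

1692

L_6 = -3358.
R_6 = -5050.
L_6 − R_6 = 1692.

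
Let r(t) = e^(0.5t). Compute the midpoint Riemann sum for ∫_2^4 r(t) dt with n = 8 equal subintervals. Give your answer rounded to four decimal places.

Δt = (4 − 2)/8 = 0.25.
Midpoints: 2.125, 2.375, 2.625, 2.875, 3.125, 3.375, 3.625, 3.875.
r(2.125) ≈ 2.8936, r(2.375) ≈ 3.2789, r(2.625) ≈ 3.7155, r(2.875) ≈ 4.2102, r(3.125) ≈ 4.7707, r(3.375) ≈ 5.4059, r(3.625) ≈ 6.1257, r(3.875) ≈ 6.9414.
Sum = Δt · [r(2.125) + r(2.375) + r(2.625) + ...].
Sum ≈ 9.3355.

9.3355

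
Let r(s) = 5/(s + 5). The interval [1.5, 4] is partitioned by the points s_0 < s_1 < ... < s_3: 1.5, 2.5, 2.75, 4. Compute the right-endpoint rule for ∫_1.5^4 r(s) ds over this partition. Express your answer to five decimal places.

1.52240

Subinterval widths: 1, 0.25, 1.25.
Right endpoints: 2.5, 2.75, 4.
r(2.5) = 2/3, r(2.75) = 20/31, r(4) = 5/9.
Sum = Σ Δs_i · r(s_i).
Sum ≈ 1.52240.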